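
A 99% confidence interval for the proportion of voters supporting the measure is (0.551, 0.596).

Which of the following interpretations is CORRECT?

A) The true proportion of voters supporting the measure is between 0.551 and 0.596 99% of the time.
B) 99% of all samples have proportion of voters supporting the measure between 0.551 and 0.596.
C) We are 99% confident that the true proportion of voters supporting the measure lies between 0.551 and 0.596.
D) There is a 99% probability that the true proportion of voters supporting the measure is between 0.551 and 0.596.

A confidence interval represents our confidence in the procedure, not a probability statement about the parameter.

Key concept: If we repeated this sampling process many times and computed a 99% CI each time, about 99% of those intervals would contain the true population parameter.

For this specific interval (0.551, 0.596):
- Midpoint (point estimate): 0.5735
- Margin of error: 0.0225

The correct interpretation is the one stating confidence that the true parameter lies in the interval — option C.

C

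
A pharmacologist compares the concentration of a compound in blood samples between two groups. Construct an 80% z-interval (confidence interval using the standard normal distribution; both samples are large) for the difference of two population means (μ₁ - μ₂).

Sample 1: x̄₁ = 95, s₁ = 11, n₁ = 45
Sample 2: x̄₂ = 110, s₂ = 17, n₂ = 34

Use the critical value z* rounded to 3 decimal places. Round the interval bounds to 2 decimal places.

Both samples are large (n₁ = 45 ≥ 30, n₂ = 34 ≥ 30), so a z-interval for the difference of means applies.

Point estimate: x̄₁ - x̄₂ = 95 - 110 = -15

Standard error: SE = √(s₁²/n₁ + s₂²/n₂)
= √(11²/45 + 17²/34)
= √(2.688889 + 8.500000)
= 3.344980

For 80% confidence, z* = 1.282 (from standard normal table)
Margin of error: E = z* × SE = 1.282 × 3.344980 = 4.2883

Z-interval: (x̄₁ - x̄₂) ± E = -15 ± 4.2883 = (-19.2883, -10.7117)

Rounded to 2 decimal places:

(-19.29, -10.71)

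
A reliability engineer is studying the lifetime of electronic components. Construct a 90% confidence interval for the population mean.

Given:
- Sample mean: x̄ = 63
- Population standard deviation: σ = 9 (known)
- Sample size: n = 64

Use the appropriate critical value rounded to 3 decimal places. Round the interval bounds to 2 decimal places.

The population standard deviation σ is known, so use a z-interval (standard normal critical value).

For 90% confidence, z* = 1.645 (from standard normal table)

Standard error: SE = σ/√n = 9/√64 = 1.125000

Margin of error: E = z* × SE = 1.645 × 1.125000 = 1.8506

Z-interval: x̄ ± E = 63 ± 1.8506 = (61.1494, 64.8506)

Rounded to 2 decimal places:

(61.15, 64.85)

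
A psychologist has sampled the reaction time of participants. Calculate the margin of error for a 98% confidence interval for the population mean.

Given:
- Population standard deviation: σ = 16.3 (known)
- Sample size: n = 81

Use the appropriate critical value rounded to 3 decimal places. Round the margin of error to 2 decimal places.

The population standard deviation σ is known, so use the z-interval margin of error formula.

For 98% confidence, z* = 2.326 (from standard normal table)

Margin of error formula for z-interval: E = z* × σ/√n

E = 2.326 × 16.3/√81
  = 2.326 × 1.811111
  = 4.2126

Rounded to 2 decimal places:

4.21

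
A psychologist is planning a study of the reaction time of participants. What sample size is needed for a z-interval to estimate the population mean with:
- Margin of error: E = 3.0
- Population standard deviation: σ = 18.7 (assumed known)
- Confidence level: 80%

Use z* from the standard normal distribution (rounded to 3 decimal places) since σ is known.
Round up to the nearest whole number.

Using z* since population σ is known (z-interval formula).

For 80% confidence, z* = 1.282 (from standard normal table)

Sample size formula for z-interval: n = (z*σ/E)²

n = (1.282 × 18.7 / 3.0)²
  = (7.991133)²
  = 63.8582

Round up to the nearest whole number: n = 64

64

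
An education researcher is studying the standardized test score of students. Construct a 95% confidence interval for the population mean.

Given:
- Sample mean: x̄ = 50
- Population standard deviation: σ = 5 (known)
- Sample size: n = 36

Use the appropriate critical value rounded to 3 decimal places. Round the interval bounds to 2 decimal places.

The population standard deviation σ is known, so use a z-interval (standard normal critical value).

For 95% confidence, z* = 1.96 (from standard normal table)

Standard error: SE = σ/√n = 5/√36 = 0.833333

Margin of error: E = z* × SE = 1.96 × 0.833333 = 1.6333

Z-interval: x̄ ± E = 50 ± 1.6333 = (48.3667, 51.6333)

Rounded to 2 decimal places:

(48.37, 51.63)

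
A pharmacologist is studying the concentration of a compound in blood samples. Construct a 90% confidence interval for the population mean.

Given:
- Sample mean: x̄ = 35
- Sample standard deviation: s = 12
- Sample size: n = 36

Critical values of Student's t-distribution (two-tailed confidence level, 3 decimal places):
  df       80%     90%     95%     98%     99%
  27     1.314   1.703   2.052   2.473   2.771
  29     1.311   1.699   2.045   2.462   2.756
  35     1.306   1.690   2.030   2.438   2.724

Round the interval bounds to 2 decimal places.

The population standard deviation σ is unknown (only the sample standard deviation s is given), so use a t-interval with df = n - 1 = 36 - 1 = 35.

For 90% confidence with df = 35, t* = 1.690 (from t-table)

Standard error: SE = s/√n = 12/√36 = 2.000000

Margin of error: E = t* × SE = 1.690 × 2.000000 = 3.3800

T-interval: x̄ ± E = 35 ± 3.3800 = (31.6200, 38.3800)

Rounded to 2 decimal places:

(31.62, 38.38)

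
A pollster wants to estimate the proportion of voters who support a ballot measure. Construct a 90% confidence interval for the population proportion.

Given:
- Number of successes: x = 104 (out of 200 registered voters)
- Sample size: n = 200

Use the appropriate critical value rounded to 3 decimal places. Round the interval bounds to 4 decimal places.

Sample proportion: p̂ = 104/200 = 0.520000

Check conditions for normal approximation:
  np̂ = 104 ≥ 10 ✓
  n(1-p̂) = 96 ≥ 10 ✓

The sample is large enough, so use a z-interval (normal approximation) for the proportion.

For 90% confidence, z* = 1.645 (from standard normal table)

Standard error: SE = √(p̂(1-p̂)/n) = √(0.520000×0.480000/200) = 0.03532704

Margin of error: E = z* × SE = 1.645 × 0.03532704 = 0.058113

Z-interval: p̂ ± E = 0.520000 ± 0.058113 = (0.461887, 0.578113)

Rounded to 4 decimal places:

(0.4619, 0.5781)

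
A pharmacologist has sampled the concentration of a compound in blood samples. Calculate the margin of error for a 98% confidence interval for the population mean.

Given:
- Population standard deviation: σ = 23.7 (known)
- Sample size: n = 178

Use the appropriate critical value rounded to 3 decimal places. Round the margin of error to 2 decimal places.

The population standard deviation σ is known, so use the z-interval margin of error formula.

For 98% confidence, z* = 2.326 (from standard normal table)

Margin of error formula for z-interval: E = z* × σ/√n

E = 2.326 × 23.7/√178
  = 2.326 × 1.776390
  = 4.1319

Rounded to 2 decimal places:

4.13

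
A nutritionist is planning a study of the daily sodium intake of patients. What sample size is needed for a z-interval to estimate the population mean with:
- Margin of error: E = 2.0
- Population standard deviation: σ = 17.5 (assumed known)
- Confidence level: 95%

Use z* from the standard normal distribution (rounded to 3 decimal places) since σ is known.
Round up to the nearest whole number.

Using z* since population σ is known (z-interval formula).

For 95% confidence, z* = 1.96 (from standard normal table)

Sample size formula for z-interval: n = (z*σ/E)²

n = (1.96 × 17.5 / 2.0)²
  = (17.150000)²
  = 294.1225

Round up to the nearest whole number: n = 295

295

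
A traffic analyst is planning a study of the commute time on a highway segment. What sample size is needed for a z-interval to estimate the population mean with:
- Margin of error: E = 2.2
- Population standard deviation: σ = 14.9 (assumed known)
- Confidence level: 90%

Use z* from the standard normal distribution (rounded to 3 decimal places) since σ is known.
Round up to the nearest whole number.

Using z* since population σ is known (z-interval formula).

For 90% confidence, z* = 1.645 (from standard normal table)

Sample size formula for z-interval: n = (z*σ/E)²

n = (1.645 × 14.9 / 2.2)²
  = (11.141136)²
  = 124.1249

Round up to the nearest whole number: n = 125

125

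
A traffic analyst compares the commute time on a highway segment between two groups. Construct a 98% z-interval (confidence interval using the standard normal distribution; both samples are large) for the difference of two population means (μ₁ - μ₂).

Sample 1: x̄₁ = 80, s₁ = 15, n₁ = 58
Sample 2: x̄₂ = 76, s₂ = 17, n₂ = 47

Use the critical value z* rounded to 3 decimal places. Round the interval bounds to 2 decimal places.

Both samples are large (n₁ = 58 ≥ 30, n₂ = 47 ≥ 30), so a z-interval for the difference of means applies.

Point estimate: x̄₁ - x̄₂ = 80 - 76 = 4

Standard error: SE = √(s₁²/n₁ + s₂²/n₂)
= √(15²/58 + 17²/47)
= √(3.879310 + 6.148936)
= 3.166741

For 98% confidence, z* = 2.326 (from standard normal table)
Margin of error: E = z* × SE = 2.326 × 3.166741 = 7.3658

Z-interval: (x̄₁ - x̄₂) ± E = 4 ± 7.3658 = (-3.3658, 11.3658)

Rounded to 2 decimal places:

(-3.37, 11.37)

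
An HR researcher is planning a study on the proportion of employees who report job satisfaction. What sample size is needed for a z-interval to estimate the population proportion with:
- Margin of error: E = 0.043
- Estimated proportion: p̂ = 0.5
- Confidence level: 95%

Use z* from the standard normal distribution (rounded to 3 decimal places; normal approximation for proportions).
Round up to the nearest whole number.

Using z* for proportion z-interval (normal approximation).

For 95% confidence, z* = 1.96 (from standard normal table)

Sample size formula for proportion z-interval: n = z*²p̂(1-p̂)/E²

n = 1.96² × 0.5 × 0.5 / 0.043²
  = 3.8416 × 0.25 / 0.001849
  = 519.4159

Round up to the nearest whole number: n = 520

520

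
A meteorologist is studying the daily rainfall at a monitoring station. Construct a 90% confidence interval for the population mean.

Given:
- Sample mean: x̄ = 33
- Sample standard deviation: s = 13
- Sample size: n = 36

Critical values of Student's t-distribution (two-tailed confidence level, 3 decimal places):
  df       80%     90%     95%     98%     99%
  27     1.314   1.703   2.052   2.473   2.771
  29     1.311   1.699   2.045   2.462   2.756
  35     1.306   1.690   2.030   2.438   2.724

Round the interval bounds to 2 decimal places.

The population standard deviation σ is unknown (only the sample standard deviation s is given), so use a t-interval with df = n - 1 = 36 - 1 = 35.

For 90% confidence with df = 35, t* = 1.690 (from t-table)

Standard error: SE = s/√n = 13/√36 = 2.166667

Margin of error: E = t* × SE = 1.690 × 2.166667 = 3.6617

T-interval: x̄ ± E = 33 ± 3.6617 = (29.3383, 36.6617)

Rounded to 2 decimal places:

(29.34, 36.66)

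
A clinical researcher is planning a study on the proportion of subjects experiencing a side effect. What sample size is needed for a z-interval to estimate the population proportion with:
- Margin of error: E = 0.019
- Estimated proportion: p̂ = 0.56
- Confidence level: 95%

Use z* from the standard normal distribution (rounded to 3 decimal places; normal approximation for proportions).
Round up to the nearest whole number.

Using z* for proportion z-interval (normal approximation).

For 95% confidence, z* = 1.96 (from standard normal table)

Sample size formula for proportion z-interval: n = z*²p̂(1-p̂)/E²

n = 1.96² × 0.56 × 0.44 / 0.019²
  = 3.8416 × 0.2464 / 0.000361
  = 2622.0782

Round up to the nearest whole number: n = 2623

2623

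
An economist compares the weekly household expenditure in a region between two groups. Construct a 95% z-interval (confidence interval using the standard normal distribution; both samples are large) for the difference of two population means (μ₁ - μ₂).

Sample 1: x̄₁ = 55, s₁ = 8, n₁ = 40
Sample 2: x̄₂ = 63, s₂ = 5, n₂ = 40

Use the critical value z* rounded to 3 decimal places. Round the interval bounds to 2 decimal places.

Both samples are large (n₁ = 40 ≥ 30, n₂ = 40 ≥ 30), so a z-interval for the difference of means applies.

Point estimate: x̄₁ - x̄₂ = 55 - 63 = -8

Standard error: SE = √(s₁²/n₁ + s₂²/n₂)
= √(8²/40 + 5²/40)
= √(1.600000 + 0.625000)
= 1.491643

For 95% confidence, z* = 1.96 (from standard normal table)
Margin of error: E = z* × SE = 1.96 × 1.491643 = 2.9236

Z-interval: (x̄₁ - x̄₂) ± E = -8 ± 2.9236 = (-10.9236, -5.0764)

Rounded to 2 decimal places:

(-10.92, -5.08)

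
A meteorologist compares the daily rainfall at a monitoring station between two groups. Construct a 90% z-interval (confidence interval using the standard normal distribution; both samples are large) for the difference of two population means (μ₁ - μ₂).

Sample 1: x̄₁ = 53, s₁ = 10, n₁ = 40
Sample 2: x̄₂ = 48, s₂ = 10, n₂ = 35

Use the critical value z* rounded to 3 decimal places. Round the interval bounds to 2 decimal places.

Both samples are large (n₁ = 40 ≥ 30, n₂ = 35 ≥ 30), so a z-interval for the difference of means applies.

Point estimate: x̄₁ - x̄₂ = 53 - 48 = 5

Standard error: SE = √(s₁²/n₁ + s₂²/n₂)
= √(10²/40 + 10²/35)
= √(2.500000 + 2.857143)
= 2.314550

For 90% confidence, z* = 1.645 (from standard normal table)
Margin of error: E = z* × SE = 1.645 × 2.314550 = 3.8074

Z-interval: (x̄₁ - x̄₂) ± E = 5 ± 3.8074 = (1.1926, 8.8074)

Rounded to 2 decimal places:

(1.19, 8.81)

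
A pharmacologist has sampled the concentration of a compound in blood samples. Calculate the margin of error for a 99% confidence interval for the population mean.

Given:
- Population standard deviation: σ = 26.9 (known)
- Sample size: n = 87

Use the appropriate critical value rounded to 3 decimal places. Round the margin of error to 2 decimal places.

The population standard deviation σ is known, so use the z-interval margin of error formula.

For 99% confidence, z* = 2.576 (from standard normal table)

Margin of error formula for z-interval: E = z* × σ/√n

E = 2.576 × 26.9/√87
  = 2.576 × 2.883983
  = 7.4291

Rounded to 2 decimal places:

7.43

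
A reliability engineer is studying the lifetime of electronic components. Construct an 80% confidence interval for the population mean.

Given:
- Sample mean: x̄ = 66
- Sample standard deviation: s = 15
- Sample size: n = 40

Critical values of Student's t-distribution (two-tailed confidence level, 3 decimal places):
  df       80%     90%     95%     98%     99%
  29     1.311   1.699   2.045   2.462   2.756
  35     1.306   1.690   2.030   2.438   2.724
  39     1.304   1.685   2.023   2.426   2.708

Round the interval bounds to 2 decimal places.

The population standard deviation σ is unknown (only the sample standard deviation s is given), so use a t-interval with df = n - 1 = 40 - 1 = 39.

For 80% confidence with df = 39, t* = 1.304 (from t-table)

Standard error: SE = s/√n = 15/√40 = 2.371708

Margin of error: E = t* × SE = 1.304 × 2.371708 = 3.0927

T-interval: x̄ ± E = 66 ± 3.0927 = (62.9073, 69.0927)

Rounded to 2 decimal places:

(62.91, 69.09)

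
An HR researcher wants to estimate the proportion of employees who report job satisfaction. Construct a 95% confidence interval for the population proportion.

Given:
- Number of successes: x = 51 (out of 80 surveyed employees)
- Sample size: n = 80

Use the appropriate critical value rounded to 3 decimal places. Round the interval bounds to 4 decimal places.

Sample proportion: p̂ = 51/80 = 0.637500

Check conditions for normal approximation:
  np̂ = 51 ≥ 10 ✓
  n(1-p̂) = 29 ≥ 10 ✓

The sample is large enough, so use a z-interval (normal approximation) for the proportion.

For 95% confidence, z* = 1.96 (from standard normal table)

Standard error: SE = √(p̂(1-p̂)/n) = √(0.637500×0.362500/80) = 0.05374637

Margin of error: E = z* × SE = 1.96 × 0.05374637 = 0.105343

Z-interval: p̂ ± E = 0.637500 ± 0.105343 = (0.532157, 0.742843)

Rounded to 4 decimal places:

(0.5322, 0.7428)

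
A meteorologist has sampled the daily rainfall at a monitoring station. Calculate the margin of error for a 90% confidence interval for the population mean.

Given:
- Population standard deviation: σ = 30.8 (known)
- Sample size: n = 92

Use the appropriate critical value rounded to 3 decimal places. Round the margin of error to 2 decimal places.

The population standard deviation σ is known, so use the z-interval margin of error formula.

For 90% confidence, z* = 1.645 (from standard normal table)

Margin of error formula for z-interval: E = z* × σ/√n

E = 1.645 × 30.8/√92
  = 1.645 × 3.211122
  = 5.2823

Rounded to 2 decimal places:

5.28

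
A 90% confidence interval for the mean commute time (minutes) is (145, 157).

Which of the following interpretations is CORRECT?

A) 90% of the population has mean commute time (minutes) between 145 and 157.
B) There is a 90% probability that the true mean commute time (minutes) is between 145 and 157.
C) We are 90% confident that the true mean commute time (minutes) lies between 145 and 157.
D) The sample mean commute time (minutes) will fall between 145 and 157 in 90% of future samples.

A confidence interval represents our confidence in the procedure, not a probability statement about the parameter.

Key concept: If we repeated this sampling process many times and computed a 90% CI each time, about 90% of those intervals would contain the true population parameter.

For this specific interval (145, 157):
- Midpoint (point estimate): 151
- Margin of error: 6

The correct interpretation is the one stating confidence that the true parameter lies in the interval — option C.

C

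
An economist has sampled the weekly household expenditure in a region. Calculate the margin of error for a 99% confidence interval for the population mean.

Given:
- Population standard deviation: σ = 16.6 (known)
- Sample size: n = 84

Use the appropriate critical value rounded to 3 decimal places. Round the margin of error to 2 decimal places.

The population standard deviation σ is known, so use the z-interval margin of error formula.

For 99% confidence, z* = 2.576 (from standard normal table)

Margin of error formula for z-interval: E = z* × σ/√n

E = 2.576 × 16.6/√84
  = 2.576 × 1.811208
  = 4.6657

Rounded to 2 decimal places:

4.67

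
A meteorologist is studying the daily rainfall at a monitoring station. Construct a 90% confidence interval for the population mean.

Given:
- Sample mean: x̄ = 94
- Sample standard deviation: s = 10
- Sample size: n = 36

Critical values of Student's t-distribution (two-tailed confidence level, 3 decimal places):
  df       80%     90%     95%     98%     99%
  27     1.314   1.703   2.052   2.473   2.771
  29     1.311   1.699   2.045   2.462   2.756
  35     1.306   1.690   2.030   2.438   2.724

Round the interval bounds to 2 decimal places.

The population standard deviation σ is unknown (only the sample standard deviation s is given), so use a t-interval with df = n - 1 = 36 - 1 = 35.

For 90% confidence with df = 35, t* = 1.690 (from t-table)

Standard error: SE = s/√n = 10/√36 = 1.666667

Margin of error: E = t* × SE = 1.690 × 1.666667 = 2.8167

T-interval: x̄ ± E = 94 ± 2.8167 = (91.1833, 96.8167)

Rounded to 2 decimal places:

(91.18, 96.82)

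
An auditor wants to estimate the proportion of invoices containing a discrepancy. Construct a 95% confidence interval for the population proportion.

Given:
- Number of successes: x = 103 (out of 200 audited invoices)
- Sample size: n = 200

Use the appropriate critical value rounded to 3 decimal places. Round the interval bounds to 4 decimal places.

Sample proportion: p̂ = 103/200 = 0.515000

Check conditions for normal approximation:
  np̂ = 103 ≥ 10 ✓
  n(1-p̂) = 97 ≥ 10 ✓

The sample is large enough, so use a z-interval (normal approximation) for the proportion.

For 95% confidence, z* = 1.96 (from standard normal table)

Standard error: SE = √(p̂(1-p̂)/n) = √(0.515000×0.485000/200) = 0.03533943

Margin of error: E = z* × SE = 1.96 × 0.03533943 = 0.069265

Z-interval: p̂ ± E = 0.515000 ± 0.069265 = (0.445735, 0.584265)

Rounded to 4 decimal places:

(0.4457, 0.5843)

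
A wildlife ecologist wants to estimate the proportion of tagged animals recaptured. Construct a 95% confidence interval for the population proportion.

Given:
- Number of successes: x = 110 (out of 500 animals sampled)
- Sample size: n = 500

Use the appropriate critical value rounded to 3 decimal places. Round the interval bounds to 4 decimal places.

Sample proportion: p̂ = 110/500 = 0.220000

Check conditions for normal approximation:
  np̂ = 110 ≥ 10 ✓
  n(1-p̂) = 390 ≥ 10 ✓

The sample is large enough, so use a z-interval (normal approximation) for the proportion.

For 95% confidence, z* = 1.96 (from standard normal table)

Standard error: SE = √(p̂(1-p̂)/n) = √(0.220000×0.780000/500) = 0.01852566

Margin of error: E = z* × SE = 1.96 × 0.01852566 = 0.036310

Z-interval: p̂ ± E = 0.220000 ± 0.036310 = (0.183690, 0.256310)

Rounded to 4 decimal places:

(0.1837, 0.2563)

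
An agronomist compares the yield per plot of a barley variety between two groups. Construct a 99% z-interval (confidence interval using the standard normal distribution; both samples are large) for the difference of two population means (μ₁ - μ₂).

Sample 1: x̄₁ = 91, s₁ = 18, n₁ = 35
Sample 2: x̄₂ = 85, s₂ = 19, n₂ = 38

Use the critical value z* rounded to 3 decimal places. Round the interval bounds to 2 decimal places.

Both samples are large (n₁ = 35 ≥ 30, n₂ = 38 ≥ 30), so a z-interval for the difference of means applies.

Point estimate: x̄₁ - x̄₂ = 91 - 85 = 6

Standard error: SE = √(s₁²/n₁ + s₂²/n₂)
= √(18²/35 + 19²/38)
= √(9.257143 + 9.500000)
= 4.330952

For 99% confidence, z* = 2.576 (from standard normal table)
Margin of error: E = z* × SE = 2.576 × 4.330952 = 11.1565

Z-interval: (x̄₁ - x̄₂) ± E = 6 ± 11.1565 = (-5.1565, 17.1565)

Rounded to 2 decimal places:

(-5.16, 17.16)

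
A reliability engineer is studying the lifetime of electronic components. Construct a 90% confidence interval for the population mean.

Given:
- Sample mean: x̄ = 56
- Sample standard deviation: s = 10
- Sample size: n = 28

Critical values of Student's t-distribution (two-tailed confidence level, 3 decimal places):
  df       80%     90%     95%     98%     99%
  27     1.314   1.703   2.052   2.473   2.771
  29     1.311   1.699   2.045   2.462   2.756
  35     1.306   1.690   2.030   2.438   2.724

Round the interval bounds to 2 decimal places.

The population standard deviation σ is unknown (only the sample standard deviation s is given), so use a t-interval with df = n - 1 = 28 - 1 = 27.

For 90% confidence with df = 27, t* = 1.703 (from t-table)

Standard error: SE = s/√n = 10/√28 = 1.889822

Margin of error: E = t* × SE = 1.703 × 1.889822 = 3.2184

T-interval: x̄ ± E = 56 ± 3.2184 = (52.7816, 59.2184)

Rounded to 2 decimal places:

(52.78, 59.22)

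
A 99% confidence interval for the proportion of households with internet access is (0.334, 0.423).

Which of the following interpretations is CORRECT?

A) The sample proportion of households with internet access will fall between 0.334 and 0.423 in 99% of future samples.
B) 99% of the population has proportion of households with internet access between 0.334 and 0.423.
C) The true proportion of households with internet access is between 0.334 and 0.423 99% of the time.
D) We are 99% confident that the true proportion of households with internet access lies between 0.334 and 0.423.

A confidence interval represents our confidence in the procedure, not a probability statement about the parameter.

Key concept: If we repeated this sampling process many times and computed a 99% CI each time, about 99% of those intervals would contain the true population parameter.

For this specific interval (0.334, 0.423):
- Midpoint (point estimate): 0.3785
- Margin of error: 0.0445

The correct interpretation is the one stating confidence that the true parameter lies in the interval — option D.

D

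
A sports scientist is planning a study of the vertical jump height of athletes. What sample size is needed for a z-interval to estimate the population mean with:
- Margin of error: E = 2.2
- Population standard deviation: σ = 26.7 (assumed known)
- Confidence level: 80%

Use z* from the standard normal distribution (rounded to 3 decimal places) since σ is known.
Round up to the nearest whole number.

Using z* since population σ is known (z-interval formula).

For 80% confidence, z* = 1.282 (from standard normal table)

Sample size formula for z-interval: n = (z*σ/E)²

n = (1.282 × 26.7 / 2.2)²
  = (15.558818)²
  = 242.0768

Round up to the nearest whole number: n = 243

243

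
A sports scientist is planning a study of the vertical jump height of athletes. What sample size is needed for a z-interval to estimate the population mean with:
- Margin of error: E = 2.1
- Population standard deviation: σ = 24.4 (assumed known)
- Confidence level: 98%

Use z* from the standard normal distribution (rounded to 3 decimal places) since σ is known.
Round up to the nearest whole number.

Using z* since population σ is known (z-interval formula).

For 98% confidence, z* = 2.326 (from standard normal table)

Sample size formula for z-interval: n = (z*σ/E)²

n = (2.326 × 24.4 / 2.1)²
  = (27.025905)²
  = 730.3995

Round up to the nearest whole number: n = 731

731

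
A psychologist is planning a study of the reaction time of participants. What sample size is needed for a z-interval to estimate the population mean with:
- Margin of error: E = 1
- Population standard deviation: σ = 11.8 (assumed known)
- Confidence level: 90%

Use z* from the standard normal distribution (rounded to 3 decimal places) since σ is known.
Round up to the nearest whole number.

Using z* since population σ is known (z-interval formula).

For 90% confidence, z* = 1.645 (from standard normal table)

Sample size formula for z-interval: n = (z*σ/E)²

n = (1.645 × 11.8 / 1)²
  = (19.411000)²
  = 376.7869

Round up to the nearest whole number: n = 377

377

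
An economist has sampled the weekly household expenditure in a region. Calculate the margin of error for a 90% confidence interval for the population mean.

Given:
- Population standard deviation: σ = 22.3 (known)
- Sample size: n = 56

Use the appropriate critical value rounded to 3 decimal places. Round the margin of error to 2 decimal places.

The population standard deviation σ is known, so use the z-interval margin of error formula.

For 90% confidence, z* = 1.645 (from standard normal table)

Margin of error formula for z-interval: E = z* × σ/√n

E = 1.645 × 22.3/√56
  = 1.645 × 2.979963
  = 4.9020

Rounded to 2 decimal places:

4.90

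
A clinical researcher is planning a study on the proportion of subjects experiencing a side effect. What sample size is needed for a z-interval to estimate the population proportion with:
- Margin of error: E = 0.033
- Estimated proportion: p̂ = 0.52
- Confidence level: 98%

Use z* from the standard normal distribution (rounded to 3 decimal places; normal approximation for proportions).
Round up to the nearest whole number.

Using z* for proportion z-interval (normal approximation).

For 98% confidence, z* = 2.326 (from standard normal table)

Sample size formula for proportion z-interval: n = z*²p̂(1-p̂)/E²

n = 2.326² × 0.52 × 0.48 / 0.033²
  = 5.410276 × 0.2496 / 0.001089
  = 1240.0412

Round up to the nearest whole number: n = 1241

1241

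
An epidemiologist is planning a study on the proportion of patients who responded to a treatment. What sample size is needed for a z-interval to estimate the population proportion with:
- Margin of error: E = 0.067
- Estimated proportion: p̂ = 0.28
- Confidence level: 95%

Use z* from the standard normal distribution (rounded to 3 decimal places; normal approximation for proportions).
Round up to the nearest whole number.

Using z* for proportion z-interval (normal approximation).

For 95% confidence, z* = 1.96 (from standard normal table)

Sample size formula for proportion z-interval: n = z*²p̂(1-p̂)/E²

n = 1.96² × 0.28 × 0.72 / 0.067²
  = 3.8416 × 0.2016 / 0.004489
  = 172.5254

Round up to the nearest whole number: n = 173

173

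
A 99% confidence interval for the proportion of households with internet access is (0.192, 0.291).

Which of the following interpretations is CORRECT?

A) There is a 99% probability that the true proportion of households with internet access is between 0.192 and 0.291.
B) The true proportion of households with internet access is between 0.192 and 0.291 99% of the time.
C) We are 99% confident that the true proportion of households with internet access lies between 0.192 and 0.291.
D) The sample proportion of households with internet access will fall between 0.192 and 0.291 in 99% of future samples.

A confidence interval represents our confidence in the procedure, not a probability statement about the parameter.

Key concept: If we repeated this sampling process many times and computed a 99% CI each time, about 99% of those intervals would contain the true population parameter.

For this specific interval (0.192, 0.291):
- Midpoint (point estimate): 0.2415
- Margin of error: 0.0495

The correct interpretation is the one stating confidence that the true parameter lies in the interval — option C.

C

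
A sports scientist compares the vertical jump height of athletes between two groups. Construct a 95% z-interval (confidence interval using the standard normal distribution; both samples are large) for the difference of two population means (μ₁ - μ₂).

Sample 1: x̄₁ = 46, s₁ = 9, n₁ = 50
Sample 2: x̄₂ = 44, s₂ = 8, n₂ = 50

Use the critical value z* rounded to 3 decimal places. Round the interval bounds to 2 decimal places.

Both samples are large (n₁ = 50 ≥ 30, n₂ = 50 ≥ 30), so a z-interval for the difference of means applies.

Point estimate: x̄₁ - x̄₂ = 46 - 44 = 2

Standard error: SE = √(s₁²/n₁ + s₂²/n₂)
= √(9²/50 + 8²/50)
= √(1.620000 + 1.280000)
= 1.702939

For 95% confidence, z* = 1.96 (from standard normal table)
Margin of error: E = z* × SE = 1.96 × 1.702939 = 3.3378

Z-interval: (x̄₁ - x̄₂) ± E = 2 ± 3.3378 = (-1.3378, 5.3378)

Rounded to 2 decimal places:

(-1.34, 5.34)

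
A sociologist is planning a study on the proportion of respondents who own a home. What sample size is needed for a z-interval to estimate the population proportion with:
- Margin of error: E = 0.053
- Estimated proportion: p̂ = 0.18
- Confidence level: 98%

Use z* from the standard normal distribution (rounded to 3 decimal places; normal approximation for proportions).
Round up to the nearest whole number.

Using z* for proportion z-interval (normal approximation).

For 98% confidence, z* = 2.326 (from standard normal table)

Sample size formula for proportion z-interval: n = z*²p̂(1-p̂)/E²

n = 2.326² × 0.18 × 0.82 / 0.053²
  = 5.410276 × 0.1476 / 0.002809
  = 284.2851

Round up to the nearest whole number: n = 285

285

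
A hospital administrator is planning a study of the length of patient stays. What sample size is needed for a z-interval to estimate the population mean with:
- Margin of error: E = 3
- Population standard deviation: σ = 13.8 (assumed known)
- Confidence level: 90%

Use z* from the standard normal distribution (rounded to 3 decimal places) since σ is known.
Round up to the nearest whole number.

Using z* since population σ is known (z-interval formula).

For 90% confidence, z* = 1.645 (from standard normal table)

Sample size formula for z-interval: n = (z*σ/E)²

n = (1.645 × 13.8 / 3)²
  = (7.567000)²
  = 57.2595

Round up to the nearest whole number: n = 58

58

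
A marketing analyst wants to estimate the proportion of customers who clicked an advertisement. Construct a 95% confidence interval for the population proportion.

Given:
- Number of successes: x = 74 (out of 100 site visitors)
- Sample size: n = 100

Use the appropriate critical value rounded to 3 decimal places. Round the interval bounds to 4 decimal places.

Sample proportion: p̂ = 74/100 = 0.740000

Check conditions for normal approximation:
  np̂ = 74 ≥ 10 ✓
  n(1-p̂) = 26 ≥ 10 ✓

The sample is large enough, so use a z-interval (normal approximation) for the proportion.

For 95% confidence, z* = 1.96 (from standard normal table)

Standard error: SE = √(p̂(1-p̂)/n) = √(0.740000×0.260000/100) = 0.04386342

Margin of error: E = z* × SE = 1.96 × 0.04386342 = 0.085972

Z-interval: p̂ ± E = 0.740000 ± 0.085972 = (0.654028, 0.825972)

Rounded to 4 decimal places:

(0.6540, 0.8260)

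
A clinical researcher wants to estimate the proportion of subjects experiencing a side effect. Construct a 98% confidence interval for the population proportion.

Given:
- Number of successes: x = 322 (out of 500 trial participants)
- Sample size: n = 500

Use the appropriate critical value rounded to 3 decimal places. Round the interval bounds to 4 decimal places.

Sample proportion: p̂ = 322/500 = 0.644000

Check conditions for normal approximation:
  np̂ = 322 ≥ 10 ✓
  n(1-p̂) = 178 ≥ 10 ✓

The sample is large enough, so use a z-interval (normal approximation) for the proportion.

For 98% confidence, z* = 2.326 (from standard normal table)

Standard error: SE = √(p̂(1-p̂)/n) = √(0.644000×0.356000/500) = 0.02141327

Margin of error: E = z* × SE = 2.326 × 0.02141327 = 0.049807

Z-interval: p̂ ± E = 0.644000 ± 0.049807 = (0.594193, 0.693807)

Rounded to 4 decimal places:

(0.5942, 0.6938)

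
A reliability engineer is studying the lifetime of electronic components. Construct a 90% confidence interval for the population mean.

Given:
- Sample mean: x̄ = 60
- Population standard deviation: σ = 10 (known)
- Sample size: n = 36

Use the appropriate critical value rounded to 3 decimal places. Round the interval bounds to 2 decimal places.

The population standard deviation σ is known, so use a z-interval (standard normal critical value).

For 90% confidence, z* = 1.645 (from standard normal table)

Standard error: SE = σ/√n = 10/√36 = 1.666667

Margin of error: E = z* × SE = 1.645 × 1.666667 = 2.7417

Z-interval: x̄ ± E = 60 ± 2.7417 = (57.2583, 62.7417)

Rounded to 2 decimal places:

(57.26, 62.74)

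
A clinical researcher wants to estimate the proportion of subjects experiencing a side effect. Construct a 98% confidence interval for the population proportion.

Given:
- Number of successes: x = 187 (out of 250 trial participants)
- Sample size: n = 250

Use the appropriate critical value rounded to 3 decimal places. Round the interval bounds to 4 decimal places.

Sample proportion: p̂ = 187/250 = 0.748000

Check conditions for normal approximation:
  np̂ = 187 ≥ 10 ✓
  n(1-p̂) = 63 ≥ 10 ✓

The sample is large enough, so use a z-interval (normal approximation) for the proportion.

For 98% confidence, z* = 2.326 (from standard normal table)

Standard error: SE = √(p̂(1-p̂)/n) = √(0.748000×0.252000/250) = 0.02745877

Margin of error: E = z* × SE = 2.326 × 0.02745877 = 0.063869

Z-interval: p̂ ± E = 0.748000 ± 0.063869 = (0.684131, 0.811869)

Rounded to 4 decimal places:

(0.6841, 0.8119)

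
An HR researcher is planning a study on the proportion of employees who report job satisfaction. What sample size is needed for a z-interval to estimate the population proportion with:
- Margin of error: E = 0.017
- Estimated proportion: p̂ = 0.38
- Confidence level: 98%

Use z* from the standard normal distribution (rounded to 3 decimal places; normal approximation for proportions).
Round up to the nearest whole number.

Using z* for proportion z-interval (normal approximation).

For 98% confidence, z* = 2.326 (from standard normal table)

Sample size formula for proportion z-interval: n = z*²p̂(1-p̂)/E²

n = 2.326² × 0.38 × 0.62 / 0.017²
  = 5.410276 × 0.2356 / 0.000289
  = 4410.5918

Round up to the nearest whole number: n = 4411

4411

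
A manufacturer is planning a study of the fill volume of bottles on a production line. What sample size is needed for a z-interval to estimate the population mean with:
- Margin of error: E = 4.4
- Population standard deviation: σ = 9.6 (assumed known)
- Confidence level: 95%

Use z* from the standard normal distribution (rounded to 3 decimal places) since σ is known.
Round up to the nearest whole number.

Using z* since population σ is known (z-interval formula).

For 95% confidence, z* = 1.96 (from standard normal table)

Sample size formula for z-interval: n = (z*σ/E)²

n = (1.96 × 9.6 / 4.4)²
  = (4.276364)²
  = 18.2873

Round up to the nearest whole number: n = 19

19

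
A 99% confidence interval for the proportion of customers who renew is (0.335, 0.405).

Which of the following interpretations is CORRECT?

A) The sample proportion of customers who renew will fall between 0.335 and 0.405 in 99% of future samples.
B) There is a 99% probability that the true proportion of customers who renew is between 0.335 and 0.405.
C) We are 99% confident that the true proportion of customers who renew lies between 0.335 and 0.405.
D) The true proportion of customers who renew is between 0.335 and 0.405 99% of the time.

A confidence interval represents our confidence in the procedure, not a probability statement about the parameter.

Key concept: If we repeated this sampling process many times and computed a 99% CI each time, about 99% of those intervals would contain the true population parameter.

For this specific interval (0.335, 0.405):
- Midpoint (point estimate): 0.37
- Margin of error: 0.035

The correct interpretation is the one stating confidence that the true parameter lies in the interval — option C.

C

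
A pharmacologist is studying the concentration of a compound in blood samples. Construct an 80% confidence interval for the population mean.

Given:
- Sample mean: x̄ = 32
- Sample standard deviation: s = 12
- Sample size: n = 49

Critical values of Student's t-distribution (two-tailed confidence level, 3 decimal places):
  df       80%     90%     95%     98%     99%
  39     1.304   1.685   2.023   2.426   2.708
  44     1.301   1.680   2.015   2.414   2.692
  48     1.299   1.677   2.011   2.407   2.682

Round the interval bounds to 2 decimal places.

The population standard deviation σ is unknown (only the sample standard deviation s is given), so use a t-interval with df = n - 1 = 49 - 1 = 48.

For 80% confidence with df = 48, t* = 1.299 (from t-table)

Standard error: SE = s/√n = 12/√49 = 1.714286

Margin of error: E = t* × SE = 1.299 × 1.714286 = 2.2269

T-interval: x̄ ± E = 32 ± 2.2269 = (29.7731, 34.2269)

Rounded to 2 decimal places:

(29.77, 34.23)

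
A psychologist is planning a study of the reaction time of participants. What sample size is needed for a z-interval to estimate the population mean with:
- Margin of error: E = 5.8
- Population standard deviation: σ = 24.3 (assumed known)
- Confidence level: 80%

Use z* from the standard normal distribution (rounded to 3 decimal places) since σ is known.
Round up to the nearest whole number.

Using z* since population σ is known (z-interval formula).

For 80% confidence, z* = 1.282 (from standard normal table)

Sample size formula for z-interval: n = (z*σ/E)²

n = (1.282 × 24.3 / 5.8)²
  = (5.371138)²
  = 28.8491

Round up to the nearest whole number: n = 29

29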